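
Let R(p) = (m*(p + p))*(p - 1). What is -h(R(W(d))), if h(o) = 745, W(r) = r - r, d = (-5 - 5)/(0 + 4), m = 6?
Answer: -745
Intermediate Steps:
d = -5/2 (d = -10/4 = -10*¼ = -5/2 ≈ -2.5000)
W(r) = 0
R(p) = 12*p*(-1 + p) (R(p) = (6*(p + p))*(p - 1) = (6*(2*p))*(-1 + p) = (12*p)*(-1 + p) = 12*p*(-1 + p))
-h(R(W(d))) = -1*745 = -745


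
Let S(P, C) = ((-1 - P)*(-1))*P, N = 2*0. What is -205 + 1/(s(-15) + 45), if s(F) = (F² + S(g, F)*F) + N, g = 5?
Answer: -36901/180 ≈ -205.01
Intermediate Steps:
N = 0
S(P, C) = P*(1 + P) (S(P, C) = (1 + P)*P = P*(1 + P))
s(F) = F² + 30*F (s(F) = (F² + (5*(1 + 5))*F) + 0 = (F² + (5*6)*F) + 0 = (F² + 30*F) + 0 = F² + 30*F)
-205 + 1/(s(-15) + 45) = -205 + 1/(-15*(30 - 15) + 45) = -205 + 1/(-15*15 + 45) = -205 + 1/(-225 + 45) = -205 + 1/(-180) = -205 - 1/180 = -36901/180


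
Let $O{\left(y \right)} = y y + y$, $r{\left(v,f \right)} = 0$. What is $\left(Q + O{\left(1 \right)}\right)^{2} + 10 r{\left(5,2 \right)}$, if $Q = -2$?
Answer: $0$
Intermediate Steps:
$O{\left(y \right)} = y + y^{2}$ ($O{\left(y \right)} = y^{2} + y = y + y^{2}$)
$\left(Q + O{\left(1 \right)}\right)^{2} + 10 r{\left(5,2 \right)} = \left(-2 + 1 \left(1 + 1\right)\right)^{2} + 10 \cdot 0 = \left(-2 + 1 \cdot 2\right)^{2} + 0 = \left(-2 + 2\right)^{2} + 0 = 0^{2} + 0 = 0 + 0 = 0$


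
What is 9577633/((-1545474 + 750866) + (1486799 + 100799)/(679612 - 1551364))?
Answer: -4174660361508/346351350407 ≈ -12.053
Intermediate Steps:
9577633/((-1545474 + 750866) + (1486799 + 100799)/(679612 - 1551364)) = 9577633/(-794608 + 1587598/(-871752)) = 9577633/(-794608 + 1587598*(-1/871752)) = 9577633/(-794608 - 793799/435876) = 9577633/(-346351350407/435876) = 9577633*(-435876/346351350407) = -4174660361508/346351350407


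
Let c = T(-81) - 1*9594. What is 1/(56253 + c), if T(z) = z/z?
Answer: 1/46660 ≈ 2.1432e-5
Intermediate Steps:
T(z) = 1
c = -9593 (c = 1 - 1*9594 = 1 - 9594 = -9593)
1/(56253 + c) = 1/(56253 - 9593) = 1/46660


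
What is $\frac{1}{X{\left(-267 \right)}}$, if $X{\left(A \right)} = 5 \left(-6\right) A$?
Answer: $\frac{1}{8010} \approx 0.00012484$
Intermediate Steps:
$X{\left(A \right)} = - 30 A$
$\frac{1}{X{\left(-267 \right)}} = \frac{1}{\left(-30\right) \left(-267\right)} = \frac{1}{8010}$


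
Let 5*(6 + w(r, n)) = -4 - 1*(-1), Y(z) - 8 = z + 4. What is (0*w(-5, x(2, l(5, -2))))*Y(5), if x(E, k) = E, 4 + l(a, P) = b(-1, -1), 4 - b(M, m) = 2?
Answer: 0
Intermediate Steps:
b(M, m) = 2 (b(M, m) = 4 - 1*2 = 4 - 2 = 2)
l(a, P) = -2 (l(a, P) = -4 + 2 = -2)
Y(z) = 12 + z (Y(z) = 8 + (z + 4) = 8 + (4 + z) = 12 + z)
w(r, n) = -33/5 (w(r, n) = -6 + (-4 - 1*(-1))/5 = -6 + (-4 + 1)/5 = -6 + (⅕)*(-3) = -6 - ⅗ = -33/5)
(0*w(-5, x(2, l(5, -2))))*Y(5) = (0*(-33/5))*(12 + 5) = 0*17 = 0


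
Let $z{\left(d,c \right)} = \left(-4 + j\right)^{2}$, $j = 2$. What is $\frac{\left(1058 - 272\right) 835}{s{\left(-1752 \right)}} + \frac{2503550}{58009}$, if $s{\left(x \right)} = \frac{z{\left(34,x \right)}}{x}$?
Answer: $- \frac{2382211987210}{8287} \approx -2.8746 \cdot 10^{8}$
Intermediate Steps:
$z{\left(d,c \right)} = 4$ ($z{\left(d,c \right)} = \left(-4 + 2\right)^{2} = \left(-2\right)^{2} = 4$)
$s{\left(x \right)} = \frac{4}{x}$
$\frac{\left(1058 - 272\right) 835}{s{\left(-1752 \right)}} + \frac{2503550}{58009} = \frac{\left(1058 - 272\right) 835}{4 \frac{1}{-1752}} + \frac{2503550}{58009} = \frac{786 \cdot 835}{4 \left(- \frac{1}{1752}\right)} + 2503550 \cdot \frac{1}{58009} = \frac{656310}{- \frac{1}{438}} + \frac{357650}{8287} = 656310 \left(-438\right) + \frac{357650}{8287} = -287463780 + \frac{357650}{8287} = - \frac{2382211987210}{8287}$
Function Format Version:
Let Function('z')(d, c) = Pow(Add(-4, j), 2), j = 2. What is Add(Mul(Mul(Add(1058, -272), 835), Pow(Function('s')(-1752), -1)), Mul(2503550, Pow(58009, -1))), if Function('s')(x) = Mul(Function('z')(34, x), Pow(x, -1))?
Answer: Rational(-2382211987210, 8287) ≈ -2.8746e+8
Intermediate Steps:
Function('z')(d, c) = 4 (Function('z')(d, c) = Pow(Add(-4, 2), 2) = Pow(-2, 2) = 4)
Function('s')(x) = Mul(4, Pow(x, -1))
Add(Mul(Mul(Add(1058, -272), 835), Pow(Function('s')(-1752), -1)), Mul(2503550, Pow(58009, -1))) = Add(Mul(Mul(Add(1058, -272), 835), Pow(Mul(4, Pow(-1752, -1)), -1)), Mul(2503550, Pow(58009, -1))) = Add(Mul(Mul(786, 835), Pow(Mul(4, Rational(-1, 1752)), -1)), Mul(2503550, Rational(1, 58009))) = Add(Mul(656310, Pow(Rational(-1, 438), -1)), Rational(357650, 8287)) = Add(Mul(656310, -438), Rational(357650, 8287)) = Add(-287463780, Rational(357650, 8287)) = Rational(-2382211987210, 8287)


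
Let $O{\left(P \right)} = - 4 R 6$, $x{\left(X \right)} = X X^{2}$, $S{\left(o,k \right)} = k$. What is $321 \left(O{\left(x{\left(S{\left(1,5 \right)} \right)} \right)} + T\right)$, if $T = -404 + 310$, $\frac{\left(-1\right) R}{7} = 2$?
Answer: $77682$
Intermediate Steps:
$R = -14$ ($R = \left(-7\right) 2 = -14$)
$T = -94$
$x{\left(X \right)} = X^{3}$
$O{\left(P \right)} = 336$ ($O{\left(P \right)} = \left(-4\right) \left(-14\right) 6 = 56 \cdot 6 = 336$)
$321 \left(O{\left(x{\left(S{\left(1,5 \right)} \right)} \right)} + T\right) = 321 \left(336 - 94\right) = 321 \cdot 242 = 77682$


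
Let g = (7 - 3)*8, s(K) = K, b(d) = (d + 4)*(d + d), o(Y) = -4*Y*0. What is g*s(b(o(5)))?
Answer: 0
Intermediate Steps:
o(Y) = 0
b(d) = 2*d*(4 + d) (b(d) = (4 + d)*(2*d) = 2*d*(4 + d))
g = 32 (g = 4*8 = 32)
g*s(b(o(5))) = 32*(2*0*(4 + 0)) = 32*(2*0*4) = 32*0 = 0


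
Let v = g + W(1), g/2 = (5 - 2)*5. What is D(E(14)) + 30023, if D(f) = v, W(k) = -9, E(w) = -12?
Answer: 30044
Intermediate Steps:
g = 30 (g = 2*((5 - 2)*5) = 2*(3*5) = 2*15 = 30)
v = 21 (v = 30 - 9 = 21)
D(f) = 21
D(E(14)) + 30023 = 21 + 30023 = 30044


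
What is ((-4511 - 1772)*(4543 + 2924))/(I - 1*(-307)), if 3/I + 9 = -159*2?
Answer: -1704584183/11154 ≈ -1.5282e+5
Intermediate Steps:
I = -1/109 (I = 3/(-9 - 159*2) = 3/(-9 - 318) = 3/(-327) = 3*(-1/327) = -1/109 ≈ -0.0091743)
((-4511 - 1772)*(4543 + 2924))/(I - 1*(-307)) = ((-4511 - 1772)*(4543 + 2924))/(-1/109 - 1*(-307)) = (-6283*7467)/(-1/109 + 307) = -46915161/33462/109 = -46915161*109/33462 = -1704584183/11154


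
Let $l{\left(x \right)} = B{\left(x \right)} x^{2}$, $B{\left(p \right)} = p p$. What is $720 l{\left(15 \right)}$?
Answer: $36450000$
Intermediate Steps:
$B{\left(p \right)} = p^{2}$
$l{\left(x \right)} = x^{4}$ ($l{\left(x \right)} = x^{2} x^{2} = x^{4}$)
$720 l{\left(15 \right)} = 720 \cdot 15^{4} = 720 \cdot 50625 = 36450000$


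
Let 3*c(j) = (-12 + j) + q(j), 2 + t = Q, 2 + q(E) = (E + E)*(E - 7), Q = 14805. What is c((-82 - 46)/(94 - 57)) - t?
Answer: -60720751/4107 ≈ -14785.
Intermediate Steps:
q(E) = -2 + 2*E*(-7 + E) (q(E) = -2 + (E + E)*(E - 7) = -2 + (2*E)*(-7 + E) = -2 + 2*E*(-7 + E))
t = 14803 (t = -2 + 14805 = 14803)
c(j) = -14/3 - 13*j/3 + 2*j²/3 (c(j) = ((-12 + j) + (-2 - 14*j + 2*j²))/3 = (-14 - 13*j + 2*j²)/3 = -14/3 - 13*j/3 + 2*j²/3)
c((-82 - 46)/(94 - 57)) - t = (-14/3 - 13*(-82 - 46)/(3*(94 - 57)) + 2*((-82 - 46)/(94 - 57))²/3) - 1*14803 = (-14/3 - (-1664)/(3*37) + 2*(-128/37)²/3) - 14803 = (-14/3 - (-1664)/(3*37) + 2*(-128*1/37)²/3) - 14803 = (-14/3 - 13/3*(-128/37) + 2*(-128/37)²/3) - 14803 = (-14/3 + 1664/111 + (⅔)*(16384/1369)) - 14803 = (-14/3 + 1664/111 + 32768/4107) - 14803 = 75170/4107 - 14803 = -60720751/4107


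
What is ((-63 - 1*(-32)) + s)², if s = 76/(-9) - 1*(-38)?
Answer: 169/81 ≈ 2.0864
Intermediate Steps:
s = 266/9 (s = 76*(-⅑) + 38 = -76/9 + 38 = 266/9 ≈ 29.556)
((-63 - 1*(-32)) + s)² = ((-63 - 1*(-32)) + 266/9)² = ((-63 + 32) + 266/9)² = (-31 + 266/9)² = (-13/9)² = 169/81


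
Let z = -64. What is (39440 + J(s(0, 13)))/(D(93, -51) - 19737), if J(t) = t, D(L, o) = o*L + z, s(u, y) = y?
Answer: -39453/24544 ≈ -1.6074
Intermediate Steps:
D(L, o) = -64 + L*o (D(L, o) = o*L - 64 = L*o - 64 = -64 + L*o)
(39440 + J(s(0, 13)))/(D(93, -51) - 19737) = (39440 + 13)/((-64 + 93*(-51)) - 19737) = 39453/((-64 - 4743) - 19737) = 39453/(-4807 - 19737) = 39453/(-24544) = 39453*(-1/24544) = -39453/24544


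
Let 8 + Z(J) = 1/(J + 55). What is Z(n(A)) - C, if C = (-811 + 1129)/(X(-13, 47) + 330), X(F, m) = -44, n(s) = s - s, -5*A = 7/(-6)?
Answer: -6502/715 ≈ -9.0937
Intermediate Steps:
A = 7/30 (A = -7/(5*(-6)) = -7*(-1)/(5*6) = -⅕*(-7/6) = 7/30 ≈ 0.23333)
n(s) = 0
Z(J) = -8 + 1/(55 + J) (Z(J) = -8 + 1/(J + 55) = -8 + 1/(55 + J))
C = 159/143 (C = (-811 + 1129)/(-44 + 330) = 318/286 = 318*(1/286) = 159/143 ≈ 1.1119)
Z(n(A)) - C = (-439 - 8*0)/(55 + 0) - 1*159/143 = (-439 + 0)/55 - 159/143 = (1/55)*(-439) - 159/143 = -439/55 - 159/143 = -6502/715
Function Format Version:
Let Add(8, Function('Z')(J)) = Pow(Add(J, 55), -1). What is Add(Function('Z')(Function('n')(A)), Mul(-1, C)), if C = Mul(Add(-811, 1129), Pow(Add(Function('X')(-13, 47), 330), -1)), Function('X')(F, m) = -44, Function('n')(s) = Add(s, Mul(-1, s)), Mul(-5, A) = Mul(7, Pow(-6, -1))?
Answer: Rational(-6502, 715) ≈ -9.0937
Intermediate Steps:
A = Rational(7, 30) (A = Mul(Rational(-1, 5), Mul(7, Pow(-6, -1))) = Mul(Rational(-1, 5), Mul(7, Rational(-1, 6))) = Mul(Rational(-1, 5), Rational(-7, 6)) = Rational(7, 30) ≈ 0.23333)
Function('n')(s) = 0
Function('Z')(J) = Add(-8, Pow(Add(55, J), -1)) (Function('Z')(J) = Add(-8, Pow(Add(J, 55), -1)) = Add(-8, Pow(Add(55, J), -1)))
C = Rational(159, 143) (C = Mul(Add(-811, 1129), Pow(Add(-44, 330), -1)) = Mul(318, Pow(286, -1)) = Mul(318, Rational(1, 286)) = Rational(159, 143) ≈ 1.1119)
Add(Function('Z')(Function('n')(A)), Mul(-1, C)) = Add(Mul(Pow(Add(55, 0), -1), Add(-439, Mul(-8, 0))), Mul(-1, Rational(159, 143))) = Add(Mul(Pow(55, -1), Add(-439, 0)), Rational(-159, 143)) = Add(Mul(Rational(1, 55), -439), Rational(-159, 143)) = Add(Rational(-439, 55), Rational(-159, 143)) = Rational(-6502, 715)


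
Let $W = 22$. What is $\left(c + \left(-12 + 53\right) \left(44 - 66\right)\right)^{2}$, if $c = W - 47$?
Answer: $859329$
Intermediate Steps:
$c = -25$ ($c = 22 - 47 = -25$)
$\left(c + \left(-12 + 53\right) \left(44 - 66\right)\right)^{2} = \left(-25 + \left(-12 + 53\right) \left(44 - 66\right)\right)^{2} = \left(-25 + 41 \left(-22\right)\right)^{2} = \left(-25 - 902\right)^{2} = \left(-927\right)^{2} = 859329$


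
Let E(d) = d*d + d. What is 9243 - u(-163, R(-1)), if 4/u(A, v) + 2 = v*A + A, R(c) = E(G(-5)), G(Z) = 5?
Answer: 46723369/5055 ≈ 9243.0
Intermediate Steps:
E(d) = d + d² (E(d) = d² + d = d + d²)
R(c) = 30 (R(c) = 5*(1 + 5) = 5*6 = 30)
u(A, v) = 4/(-2 + A + A*v) (u(A, v) = 4/(-2 + (v*A + A)) = 4/(-2 + (A*v + A)) = 4/(-2 + (A + A*v)) = 4/(-2 + A + A*v))
9243 - u(-163, R(-1)) = 9243 - 4/(-2 - 163 - 163*30) = 9243 - 4/(-2 - 163 - 4890) = 9243 - 4/(-5055) = 9243 - 4*(-1)/5055 = 9243 - 1*(-4/5055) = 9243 + 4/5055 = 46723369/5055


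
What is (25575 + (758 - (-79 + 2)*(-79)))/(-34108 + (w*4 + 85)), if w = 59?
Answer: -20250/33787 ≈ -0.59934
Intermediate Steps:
(25575 + (758 - (-79 + 2)*(-79)))/(-34108 + (w*4 + 85)) = (25575 + (758 - (-79 + 2)*(-79)))/(-34108 + (59*4 + 85)) = (25575 + (758 - (-77)*(-79)))/(-34108 + (236 + 85)) = (25575 + (758 - 1*6083))/(-34108 + 321) = (25575 + (758 - 6083))/(-33787) = (25575 - 5325)*(-1/33787) = 20250*(-1/33787) = -20250/33787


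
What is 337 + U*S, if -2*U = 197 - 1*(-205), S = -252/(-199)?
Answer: 16411/199 ≈ 82.467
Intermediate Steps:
S = 252/199 (S = -252*(-1/199) = 252/199 ≈ 1.2663)
U = -201 (U = -(197 - 1*(-205))/2 = -(197 + 205)/2 = -1/2*402 = -201)
337 + U*S = 337 - 201*252/199 = 337 - 50652/199 = 16411/199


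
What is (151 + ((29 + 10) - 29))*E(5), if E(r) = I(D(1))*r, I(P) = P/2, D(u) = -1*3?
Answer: -2415/2 ≈ -1207.5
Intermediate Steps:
D(u) = -3
I(P) = P/2 (I(P) = P*(½) = P/2)
E(r) = -3*r/2 (E(r) = ((½)*(-3))*r = -3*r/2)
(151 + ((29 + 10) - 29))*E(5) = (151 + ((29 + 10) - 29))*(-3/2*5) = (151 + (39 - 29))*(-15/2) = (151 + 10)*(-15/2) = 161*(-15/2) = -2415/2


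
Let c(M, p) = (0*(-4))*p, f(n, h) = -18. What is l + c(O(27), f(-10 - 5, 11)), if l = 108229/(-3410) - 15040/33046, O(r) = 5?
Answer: -5319387/165230 ≈ -32.194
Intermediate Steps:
l = -5319387/165230 (l = 108229*(-1/3410) - 15040*1/33046 = -9839/310 - 7520/16523 = -5319387/165230 ≈ -32.194)
c(M, p) = 0 (c(M, p) = 0*p = 0)
l + c(O(27), f(-10 - 5, 11)) = -5319387/165230 + 0 = -5319387/165230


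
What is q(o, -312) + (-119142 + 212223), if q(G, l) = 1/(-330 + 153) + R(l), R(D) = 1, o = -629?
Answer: 16475513/177 ≈ 93082.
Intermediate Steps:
q(G, l) = 176/177 (q(G, l) = 1/(-330 + 153) + 1 = 1/(-177) + 1 = -1/177 + 1 = 176/177)
q(o, -312) + (-119142 + 212223) = 176/177 + (-119142 + 212223) = 176/177 + 93081 = 16475513/177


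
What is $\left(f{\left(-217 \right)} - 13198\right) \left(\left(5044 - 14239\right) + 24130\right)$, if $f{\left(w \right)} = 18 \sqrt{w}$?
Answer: $-197112130 + 268830 i \sqrt{217} \approx -1.9711 \cdot 10^{8} + 3.9601 \cdot 10^{6} i$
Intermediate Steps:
$\left(f{\left(-217 \right)} - 13198\right) \left(\left(5044 - 14239\right) + 24130\right) = \left(18 \sqrt{-217} - 13198\right) \left(\left(5044 - 14239\right) + 24130\right) = \left(18 i \sqrt{217} - 13198\right) \left(\left(5044 - 14239\right) + 24130\right) = \left(18 i \sqrt{217} - 13198\right) \left(-9195 + 24130\right) = \left(-13198 + 18 i \sqrt{217}\right) 14935 = -197112130 + 268830 i \sqrt{217}$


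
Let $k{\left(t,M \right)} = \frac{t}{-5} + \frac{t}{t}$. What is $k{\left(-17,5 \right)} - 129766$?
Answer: $- \frac{648808}{5} \approx -1.2976 \cdot 10^{5}$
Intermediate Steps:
$k{\left(t,M \right)} = 1 - \frac{t}{5}$ ($k{\left(t,M \right)} = t \left(- \frac{1}{5}\right) + 1 = - \frac{t}{5} + 1 = 1 - \frac{t}{5}$)
$k{\left(-17,5 \right)} - 129766 = \left(1 - - \frac{17}{5}\right) - 129766 = \left(1 + \frac{17}{5}\right) - 129766 = \frac{22}{5} - 129766 = - \frac{648808}{5}$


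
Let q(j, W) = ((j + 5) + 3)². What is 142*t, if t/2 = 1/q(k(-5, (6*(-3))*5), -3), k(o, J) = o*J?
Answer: 71/52441 ≈ 0.0013539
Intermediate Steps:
k(o, J) = J*o
q(j, W) = (8 + j)² (q(j, W) = ((5 + j) + 3)² = (8 + j)²)
t = 1/104882 (t = 2/((8 + ((6*(-3))*5)*(-5))²) = 2/((8 - 18*5*(-5))²) = 2/((8 - 90*(-5))²) = 2/((8 + 450)²) = 2/(458²) = 2/209764 = 2*(1/209764) = 1/104882 ≈ 9.5345e-6)
142*t = 142*(1/104882) = 71/52441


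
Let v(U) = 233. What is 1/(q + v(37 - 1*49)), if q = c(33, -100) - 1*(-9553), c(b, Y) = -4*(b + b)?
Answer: 1/9522 ≈ 0.00010502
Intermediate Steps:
c(b, Y) = -8*b
q = 9289 (q = -8*33 - 1*(-9553) = -264 + 9553 = 9289)
1/(q + v(37 - 1*49)) = 1/(9289 + 233) = 1/9522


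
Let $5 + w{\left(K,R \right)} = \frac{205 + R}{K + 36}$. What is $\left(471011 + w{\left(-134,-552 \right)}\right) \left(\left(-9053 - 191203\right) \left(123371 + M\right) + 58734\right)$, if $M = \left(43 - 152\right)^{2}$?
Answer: $- \frac{625106587411963215}{49} \approx -1.2757 \cdot 10^{16}$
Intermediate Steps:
$M = 11881$ ($M = \left(-109\right)^{2} = 11881$)
$w{\left(K,R \right)} = -5 + \frac{205 + R}{36 + K}$ ($w{\left(K,R \right)} = -5 + \frac{205 + R}{K + 36} = -5 + \frac{205 + R}{36 + K}$)
$\left(471011 + w{\left(-134,-552 \right)}\right) \left(\left(-9053 - 191203\right) \left(123371 + M\right) + 58734\right) = \left(471011 + \frac{25 - 552 - -670}{36 - 134}\right) \left(\left(-9053 - 191203\right) \left(123371 + 11881\right) + 58734\right) = \left(471011 + \frac{25 - 552 + 670}{-98}\right) \left(\left(-200256\right) 135252 + 58734\right) = \left(471011 - \frac{143}{98}\right) \left(-27085024512 + 58734\right) = \left(471011 - \frac{143}{98}\right) \left(-27084965778\right) = \frac{46158935}{98} \left(-27084965778\right) = - \frac{625106587411963215}{49}$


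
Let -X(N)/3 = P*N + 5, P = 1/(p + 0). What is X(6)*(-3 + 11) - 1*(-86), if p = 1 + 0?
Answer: -178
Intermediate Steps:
p = 1
P = 1 (P = 1/(1 + 0) = 1/1 = 1)
X(N) = -15 - 3*N (X(N) = -3*(1*N + 5) = -3*(N + 5) = -3*(5 + N) = -15 - 3*N)
X(6)*(-3 + 11) - 1*(-86) = (-15 - 3*6)*(-3 + 11) - 1*(-86) = (-15 - 18)*8 + 86 = -33*8 + 86 = -264 + 86 = -178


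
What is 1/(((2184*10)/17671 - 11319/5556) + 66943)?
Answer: 32726692/2190796717553 ≈ 1.4938e-5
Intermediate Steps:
1/(((2184*10)/17671 - 11319/5556) + 66943) = 1/((21840*(1/17671) - 11319*1/5556) + 66943) = 1/((21840/17671 - 3773/1852) + 66943) = 1/(-26225003/32726692 + 66943) = 1/(2190796717553/32726692) = 32726692/2190796717553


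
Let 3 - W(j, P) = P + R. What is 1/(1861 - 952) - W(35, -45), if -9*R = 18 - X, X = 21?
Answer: -43328/909 ≈ -47.666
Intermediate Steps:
R = ⅓ (R = -(18 - 1*21)/9 = -(18 - 21)/9 = -⅑*(-3) = ⅓ ≈ 0.33333)
W(j, P) = 8/3 - P (W(j, P) = 3 - (P + ⅓) = 3 - (⅓ + P) = 3 + (-⅓ - P) = 8/3 - P)
1/(1861 - 952) - W(35, -45) = 1/(1861 - 952) - (8/3 - 1*(-45)) = 1/909 - (8/3 + 45) = 1/909 - 1*143/3 = 1/909 - 143/3 = -43328/909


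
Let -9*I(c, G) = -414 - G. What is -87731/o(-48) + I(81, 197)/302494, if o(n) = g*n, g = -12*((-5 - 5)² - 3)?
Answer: -4422384671/2816824128 ≈ -1.5700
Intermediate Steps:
I(c, G) = 46 + G/9 (I(c, G) = -(-414 - G)/9 = 46 + G/9)
g = -1164 (g = -12*((-10)² - 3) = -12*(100 - 3) = -12*97 = -1164)
o(n) = -1164*n
-87731/o(-48) + I(81, 197)/302494 = -87731/((-1164*(-48))) + (46 + (⅑)*197)/302494 = -87731/55872 + (46 + 197/9)*(1/302494) = -87731*1/55872 + (611/9)*(1/302494) = -87731/55872 + 611/2722446 = -4422384671/2816824128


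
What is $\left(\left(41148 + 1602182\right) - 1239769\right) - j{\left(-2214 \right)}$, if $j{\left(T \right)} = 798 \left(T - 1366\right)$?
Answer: $3260401$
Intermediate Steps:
$j{\left(T \right)} = -1090068 + 798 T$ ($j{\left(T \right)} = 798 \left(-1366 + T\right) = -1090068 + 798 T$)
$\left(\left(41148 + 1602182\right) - 1239769\right) - j{\left(-2214 \right)} = \left(\left(41148 + 1602182\right) - 1239769\right) - \left(-1090068 + 798 \left(-2214\right)\right) = \left(1643330 - 1239769\right) - \left(-1090068 - 1766772\right) = 403561 - -2856840 = 403561 + 2856840 = 3260401$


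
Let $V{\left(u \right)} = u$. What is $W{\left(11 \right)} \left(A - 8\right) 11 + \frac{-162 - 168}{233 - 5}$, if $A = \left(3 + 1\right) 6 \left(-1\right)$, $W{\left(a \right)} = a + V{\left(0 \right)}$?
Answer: $- \frac{147191}{38} \approx -3873.4$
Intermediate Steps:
$W{\left(a \right)} = a$ ($W{\left(a \right)} = a + 0 = a$)
$A = -24$ ($A = 4 \left(-6\right) = -24$)
$W{\left(11 \right)} \left(A - 8\right) 11 + \frac{-162 - 168}{233 - 5} = 11 \left(-24 - 8\right) 11 + \frac{-162 - 168}{233 - 5} = 11 \left(\left(-32\right) 11\right) - \frac{330}{228} = 11 \left(-352\right) - \frac{55}{38} = -3872 - \frac{55}{38} = - \frac{147191}{38}$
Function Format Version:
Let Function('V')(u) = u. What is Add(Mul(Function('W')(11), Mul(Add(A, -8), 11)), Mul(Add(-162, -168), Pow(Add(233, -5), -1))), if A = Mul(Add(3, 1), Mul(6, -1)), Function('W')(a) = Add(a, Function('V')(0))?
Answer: Rational(-147191, 38) ≈ -3873.4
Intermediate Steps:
Function('W')(a) = a (Function('W')(a) = Add(a, 0) = a)
A = -24 (A = Mul(4, -6) = -24)
Add(Mul(Function('W')(11), Mul(Add(A, -8), 11)), Mul(Add(-162, -168), Pow(Add(233, -5), -1))) = Add(Mul(11, Mul(Add(-24, -8), 11)), Mul(Add(-162, -168), Pow(Add(233, -5), -1))) = Add(Mul(11, Mul(-32, 11)), Mul(-330, Pow(228, -1))) = Add(Mul(11, -352), Mul(-330, Rational(1, 228))) = Add(-3872, Rational(-55, 38)) = Rational(-147191, 38)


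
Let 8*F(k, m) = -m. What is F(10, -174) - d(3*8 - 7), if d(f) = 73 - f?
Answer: -137/4 ≈ -34.250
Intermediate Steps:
F(k, m) = -m/8 (F(k, m) = (-m)/8 = -m/8)
F(10, -174) - d(3*8 - 7) = -1/8*(-174) - (73 - (3*8 - 7)) = 87/4 - (73 - (24 - 7)) = 87/4 - (73 - 1*17) = 87/4 - (73 - 17) = 87/4 - 1*56 = 87/4 - 56 = -137/4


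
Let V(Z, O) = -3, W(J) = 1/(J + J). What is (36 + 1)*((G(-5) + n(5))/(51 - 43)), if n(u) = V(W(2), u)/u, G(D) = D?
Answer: -259/10 ≈ -25.900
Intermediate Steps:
W(J) = 1/(2*J)
n(u) = -3/u
(36 + 1)*((G(-5) + n(5))/(51 - 43)) = (36 + 1)*((-5 - 3/5)/(51 - 43)) = 37*((-5 - 3*⅕)/8) = 37*((-5 - ⅗)*(⅛)) = 37*(-28/5*⅛) = 37*(-7/10) = -259/10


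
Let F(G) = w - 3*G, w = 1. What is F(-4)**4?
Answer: 28561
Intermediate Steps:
F(G) = 1 - 3*G
F(-4)**4 = (1 - 3*(-4))**4 = (1 + 12)**4 = 13**4 = 28561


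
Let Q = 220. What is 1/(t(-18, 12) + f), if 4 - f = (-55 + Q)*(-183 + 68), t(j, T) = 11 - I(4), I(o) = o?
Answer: 1/18986 ≈ 5.2670e-5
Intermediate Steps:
t(j, T) = 7 (t(j, T) = 11 - 1*4 = 11 - 4 = 7)
f = 18979 (f = 4 - (-55 + 220)*(-183 + 68) = 4 - 165*(-115) = 4 - 1*(-18975) = 4 + 18975 = 18979)
1/(t(-18, 12) + f) = 1/(7 + 18979) = 1/18986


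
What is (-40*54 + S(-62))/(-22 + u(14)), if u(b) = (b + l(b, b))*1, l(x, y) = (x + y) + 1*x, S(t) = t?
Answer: -1111/17 ≈ -65.353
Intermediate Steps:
l(x, y) = y + 2*x (l(x, y) = (x + y) + x = y + 2*x)
u(b) = 4*b (u(b) = (b + (b + 2*b))*1 = (b + 3*b)*1 = (4*b)*1 = 4*b)
(-40*54 + S(-62))/(-22 + u(14)) = (-40*54 - 62)/(-22 + 4*14) = (-2160 - 62)/(-22 + 56) = -2222/34 = -2222*1/34 = -1111/17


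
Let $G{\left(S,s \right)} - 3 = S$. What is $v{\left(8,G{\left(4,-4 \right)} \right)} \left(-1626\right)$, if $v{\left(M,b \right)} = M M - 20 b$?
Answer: $123576$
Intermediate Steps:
$G{\left(S,s \right)} = 3 + S$
$v{\left(M,b \right)} = M^{2} - 20 b$
$v{\left(8,G{\left(4,-4 \right)} \right)} \left(-1626\right) = \left(8^{2} - 20 \left(3 + 4\right)\right) \left(-1626\right) = \left(64 - 140\right) \left(-1626\right) = \left(-76\right) \left(-1626\right) = 123576$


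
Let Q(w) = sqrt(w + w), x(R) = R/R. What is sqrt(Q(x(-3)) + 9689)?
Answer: sqrt(9689 + sqrt(2)) ≈ 98.440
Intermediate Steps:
x(R) = 1
Q(w) = sqrt(2)*sqrt(w) (Q(w) = sqrt(2*w) = sqrt(2)*sqrt(w))
sqrt(Q(x(-3)) + 9689) = sqrt(sqrt(2)*sqrt(1) + 9689) = sqrt(sqrt(2)*1 + 9689) = sqrt(sqrt(2) + 9689) = sqrt(9689 + sqrt(2))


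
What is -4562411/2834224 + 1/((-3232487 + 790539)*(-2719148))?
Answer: -473351425875474355/294051538024657564 ≈ -1.6098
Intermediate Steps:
-4562411/2834224 + 1/((-3232487 + 790539)*(-2719148)) = -4562411*1/2834224 - 1/2719148/(-2441948) = -4562411/2834224 - 1/2441948*(-1/2719148) = -4562411/2834224 + 1/6640018020304 = -473351425875474355/294051538024657564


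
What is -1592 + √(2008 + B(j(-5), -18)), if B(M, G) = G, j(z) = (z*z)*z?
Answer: -1592 + √1990 ≈ -1547.4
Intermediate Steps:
j(z) = z³ (j(z) = z²*z = z³)
-1592 + √(2008 + B(j(-5), -18)) = -1592 + √(2008 - 18) = -1592 + √1990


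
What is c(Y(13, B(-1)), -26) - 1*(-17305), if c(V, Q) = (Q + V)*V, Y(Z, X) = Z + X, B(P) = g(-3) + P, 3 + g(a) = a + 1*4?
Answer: 17145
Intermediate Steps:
g(a) = 1 + a (g(a) = -3 + (a + 1*4) = -3 + (a + 4) = -3 + (4 + a) = 1 + a)
B(P) = -2 + P (B(P) = (1 - 3) + P = -2 + P)
Y(Z, X) = X + Z
c(V, Q) = V*(Q + V)
c(Y(13, B(-1)), -26) - 1*(-17305) = ((-2 - 1) + 13)*(-26 + ((-2 - 1) + 13)) - 1*(-17305) = (-3 + 13)*(-26 + (-3 + 13)) + 17305 = 10*(-26 + 10) + 17305 = 10*(-16) + 17305 = -160 + 17305 = 17145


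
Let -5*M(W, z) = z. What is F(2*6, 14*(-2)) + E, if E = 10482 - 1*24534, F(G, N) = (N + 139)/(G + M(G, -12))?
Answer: -337063/24 ≈ -14044.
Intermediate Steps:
M(W, z) = -z/5
F(G, N) = (139 + N)/(12/5 + G) (F(G, N) = (N + 139)/(G - ⅕*(-12)) = (139 + N)/(G + 12/5) = (139 + N)/(12/5 + G))
E = -14052 (E = 10482 - 24534 = -14052)
F(2*6, 14*(-2)) + E = 5*(139 + 14*(-2))/(12 + 5*(2*6)) - 14052 = 5*(139 - 28)/(12 + 5*12) - 14052 = 5*111/(12 + 60) - 14052 = 5*111/72 - 14052 = 5*(1/72)*111 - 14052 = 185/24 - 14052 = -337063/24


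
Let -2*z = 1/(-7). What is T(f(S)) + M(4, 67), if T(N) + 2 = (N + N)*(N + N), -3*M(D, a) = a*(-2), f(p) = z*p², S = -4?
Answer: 7040/147 ≈ 47.891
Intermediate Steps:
z = 1/14 (z = -½/(-7) = -½*(-⅐) = 1/14 ≈ 0.071429)
f(p) = p²/14
M(D, a) = 2*a/3 (M(D, a) = -a*(-2)/3 = -(-2)*a/3 = 2*a/3)
T(N) = -2 + 4*N² (T(N) = -2 + (N + N)*(N + N) = -2 + (2*N)*(2*N) = -2 + 4*N²)
T(f(S)) + M(4, 67) = (-2 + 4*((1/14)*(-4)²)²) + (⅔)*67 = (-2 + 4*((1/14)*16)²) + 134/3 = (-2 + 4*(8/7)²) + 134/3 = (-2 + 4*(64/49)) + 134/3 = (-2 + 256/49) + 134/3 = 158/49 + 134/3 = 7040/147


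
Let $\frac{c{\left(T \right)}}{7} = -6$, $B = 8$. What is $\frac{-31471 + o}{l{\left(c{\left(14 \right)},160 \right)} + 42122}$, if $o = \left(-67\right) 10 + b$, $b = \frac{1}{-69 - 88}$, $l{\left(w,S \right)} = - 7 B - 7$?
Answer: $- \frac{5046138}{6603263} \approx -0.76419$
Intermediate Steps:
$c{\left(T \right)} = -42$ ($c{\left(T \right)} = 7 \left(-6\right) = -42$)
$l{\left(w,S \right)} = -63$ ($l{\left(w,S \right)} = \left(-7\right) 8 - 7 = -56 - 7 = -63$)
$b = - \frac{1}{157}$ ($b = \frac{1}{-157} = - \frac{1}{157} \approx -0.0063694$)
$o = - \frac{105191}{157}$ ($o = \left(-67\right) 10 - \frac{1}{157} = -670 - \frac{1}{157} = - \frac{105191}{157} \approx -670.01$)
$\frac{-31471 + o}{l{\left(c{\left(14 \right)},160 \right)} + 42122} = \frac{-31471 - \frac{105191}{157}}{-63 + 42122} = - \frac{5046138}{157 \cdot 42059} = \left(- \frac{5046138}{157}\right) \frac{1}{42059} = - \frac{5046138}{6603263}$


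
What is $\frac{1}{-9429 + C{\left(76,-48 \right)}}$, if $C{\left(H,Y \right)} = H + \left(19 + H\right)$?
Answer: $- \frac{1}{9258} \approx -0.00010801$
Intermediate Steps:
$C{\left(H,Y \right)} = 19 + 2 H$
$\frac{1}{-9429 + C{\left(76,-48 \right)}} = \frac{1}{-9429 + \left(19 + 2 \cdot 76\right)} = \frac{1}{-9429 + \left(19 + 152\right)} = \frac{1}{-9429 + 171} = \frac{1}{-9258} = - \frac{1}{9258}$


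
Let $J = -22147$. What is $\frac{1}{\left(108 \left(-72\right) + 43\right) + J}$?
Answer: $- \frac{1}{29880} \approx -3.3467 \cdot 10^{-5}$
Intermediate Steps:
$\frac{1}{\left(108 \left(-72\right) + 43\right) + J} = \frac{1}{\left(108 \left(-72\right) + 43\right) - 22147} = \frac{1}{\left(-7776 + 43\right) - 22147} = \frac{1}{-7733 - 22147} = \frac{1}{-29880} = - \frac{1}{29880}$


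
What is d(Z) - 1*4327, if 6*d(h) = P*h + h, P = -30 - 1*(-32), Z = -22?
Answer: -4338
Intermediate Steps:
P = 2 (P = -30 + 32 = 2)
d(h) = h/2 (d(h) = (2*h + h)/6 = (3*h)/6 = h/2)
d(Z) - 1*4327 = (½)*(-22) - 1*4327 = -11 - 4327 = -4338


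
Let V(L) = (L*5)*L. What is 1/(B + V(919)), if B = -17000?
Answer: 1/4205805 ≈ 2.3777e-7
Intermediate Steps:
V(L) = 5*L² (V(L) = (5*L)*L = 5*L²)
1/(B + V(919)) = 1/(-17000 + 5*919²) = 1/(-17000 + 5*844561) = 1/(-17000 + 4222805) = 1/4205805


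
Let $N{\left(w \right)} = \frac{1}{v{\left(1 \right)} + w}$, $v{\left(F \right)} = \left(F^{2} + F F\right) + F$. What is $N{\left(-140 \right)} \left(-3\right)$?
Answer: $\frac{3}{137} \approx 0.021898$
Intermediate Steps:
$v{\left(F \right)} = F + 2 F^{2}$ ($v{\left(F \right)} = \left(F^{2} + F^{2}\right) + F = 2 F^{2} + F = F + 2 F^{2}$)
$N{\left(w \right)} = \frac{1}{3 + w}$ ($N{\left(w \right)} = \frac{1}{1 \left(1 + 2 \cdot 1\right) + w} = \frac{1}{1 \left(1 + 2\right) + w} = \frac{1}{1 \cdot 3 + w} = \frac{1}{3 + w}$)
$N{\left(-140 \right)} \left(-3\right) = \frac{1}{3 - 140} \left(-3\right) = \frac{1}{-137} \left(-3\right) = \left(- \frac{1}{137}\right) \left(-3\right) = \frac{3}{137}$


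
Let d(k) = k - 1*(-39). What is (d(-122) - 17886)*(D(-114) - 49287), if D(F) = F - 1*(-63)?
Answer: 886554522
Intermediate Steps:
D(F) = 63 + F (D(F) = F + 63 = 63 + F)
d(k) = 39 + k (d(k) = k + 39 = 39 + k)
(d(-122) - 17886)*(D(-114) - 49287) = ((39 - 122) - 17886)*((63 - 114) - 49287) = (-83 - 17886)*(-51 - 49287) = -17969*(-49338) = 886554522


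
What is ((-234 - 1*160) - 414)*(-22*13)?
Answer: 231088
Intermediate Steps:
((-234 - 1*160) - 414)*(-22*13) = ((-234 - 160) - 414)*(-286) = (-394 - 414)*(-286) = -808*(-286) = 231088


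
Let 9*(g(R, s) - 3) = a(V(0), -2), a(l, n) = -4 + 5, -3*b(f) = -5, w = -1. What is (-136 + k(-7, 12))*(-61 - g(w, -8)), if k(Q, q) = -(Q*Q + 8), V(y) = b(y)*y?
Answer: 111361/9 ≈ 12373.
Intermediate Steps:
b(f) = 5/3 (b(f) = -1/3*(-5) = 5/3)
V(y) = 5*y/3
a(l, n) = 1
g(R, s) = 28/9 (g(R, s) = 3 + (1/9)*1 = 3 + 1/9 = 28/9)
k(Q, q) = -8 - Q**2 (k(Q, q) = -(Q**2 + 8) = -(8 + Q**2) = -8 - Q**2)
(-136 + k(-7, 12))*(-61 - g(w, -8)) = (-136 + (-8 - 1*(-7)**2))*(-61 - 1*28/9) = (-136 + (-8 - 1*49))*(-61 - 28/9) = (-136 + (-8 - 49))*(-577/9) = (-136 - 57)*(-577/9) = -193*(-577/9) = 111361/9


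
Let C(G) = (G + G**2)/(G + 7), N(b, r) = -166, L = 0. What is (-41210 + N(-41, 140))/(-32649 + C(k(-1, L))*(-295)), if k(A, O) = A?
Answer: 13792/10883 ≈ 1.2673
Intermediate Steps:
C(G) = (G + G**2)/(7 + G)
(-41210 + N(-41, 140))/(-32649 + C(k(-1, L))*(-295)) = (-41210 - 166)/(-32649 - (1 - 1)/(7 - 1)*(-295)) = -41376/(-32649 - 1*0/6*(-295)) = -41376/(-32649 - 1*1/6*0*(-295)) = -41376/(-32649 + 0*(-295)) = -41376/(-32649 + 0) = -41376/(-32649) = -41376*(-1/32649) = 13792/10883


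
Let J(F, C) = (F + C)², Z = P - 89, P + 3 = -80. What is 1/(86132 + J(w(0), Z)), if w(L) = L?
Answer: 1/115716 ≈ 8.6418e-6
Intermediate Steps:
P = -83 (P = -3 - 80 = -83)
Z = -172 (Z = -83 - 89 = -172)
J(F, C) = (C + F)²
1/(86132 + J(w(0), Z)) = 1/(86132 + (-172 + 0)²) = 1/(86132 + (-172)²) = 1/(86132 + 29584) = 1/115716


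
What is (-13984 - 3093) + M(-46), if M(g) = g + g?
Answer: -17169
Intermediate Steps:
M(g) = 2*g
(-13984 - 3093) + M(-46) = (-13984 - 3093) + 2*(-46) = -17077 - 92 = -17169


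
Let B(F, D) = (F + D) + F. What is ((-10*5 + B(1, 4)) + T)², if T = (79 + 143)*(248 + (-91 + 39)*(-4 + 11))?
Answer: 665433616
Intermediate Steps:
B(F, D) = D + 2*F (B(F, D) = (D + F) + F = D + 2*F)
T = -25752 (T = 222*(248 - 52*7) = 222*(248 - 364) = 222*(-116) = -25752)
((-10*5 + B(1, 4)) + T)² = ((-10*5 + (4 + 2*1)) - 25752)² = ((-50 + (4 + 2)) - 25752)² = ((-50 + 6) - 25752)² = (-44 - 25752)² = (-25796)² = 665433616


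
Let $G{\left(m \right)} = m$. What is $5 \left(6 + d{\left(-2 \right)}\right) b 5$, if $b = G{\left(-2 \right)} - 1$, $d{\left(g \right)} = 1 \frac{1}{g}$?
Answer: $- \frac{825}{2} \approx -412.5$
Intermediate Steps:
$d{\left(g \right)} = \frac{1}{g}$
$b = -3$ ($b = -2 - 1 = -3$)
$5 \left(6 + d{\left(-2 \right)}\right) b 5 = 5 \left(6 + \frac{1}{-2}\right) \left(\left(-3\right) 5\right) = 5 \left(6 - \frac{1}{2}\right) \left(-15\right) = 5 \cdot \frac{11}{2} \left(-15\right) = \frac{55}{2} \left(-15\right) = - \frac{825}{2}$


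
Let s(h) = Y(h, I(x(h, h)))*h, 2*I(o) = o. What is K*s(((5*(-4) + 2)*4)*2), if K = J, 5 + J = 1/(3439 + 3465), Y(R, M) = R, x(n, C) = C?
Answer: -89473248/863 ≈ -1.0368e+5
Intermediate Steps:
I(o) = o/2
J = -34519/6904 (J = -5 + 1/(3439 + 3465) = -5 + 1/6904 = -34519/6904 ≈ -4.9999)
s(h) = h² (s(h) = h*h = h²)
K = -34519/6904 ≈ -4.9999
K*s(((5*(-4) + 2)*4)*2) = -34519*64*(5*(-4) + 2)²/6904 = -34519*64*(-20 + 2)²/6904 = -34519*(-18*4*2)²/6904 = -34519*(-72*2)²/6904 = -34519/6904*(-144)² = -34519/6904*20736 = -89473248/863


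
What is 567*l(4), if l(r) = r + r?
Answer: 4536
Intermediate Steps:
l(r) = 2*r
567*l(4) = 567*(2*4) = 567*8 = 4536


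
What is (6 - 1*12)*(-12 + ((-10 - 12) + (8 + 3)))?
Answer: 138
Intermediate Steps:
(6 - 1*12)*(-12 + ((-10 - 12) + (8 + 3))) = (6 - 12)*(-12 + (-22 + 11)) = -6*(-12 - 11) = -6*(-23) = 138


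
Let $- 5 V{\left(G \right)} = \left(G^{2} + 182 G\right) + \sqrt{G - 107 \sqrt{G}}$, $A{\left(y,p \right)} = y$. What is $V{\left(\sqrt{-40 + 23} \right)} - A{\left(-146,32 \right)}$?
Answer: $\frac{747}{5} - \frac{\sqrt{i \sqrt{17} - 107 \sqrt[4]{17} \sqrt{i}}}{5} - \frac{182 i \sqrt{17}}{5} \approx 148.3 - 147.37 i$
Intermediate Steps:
$V{\left(G \right)} = - \frac{182 G}{5} - \frac{G^{2}}{5} - \frac{\sqrt{G - 107 \sqrt{G}}}{5}$ ($V{\left(G \right)} = - \frac{\left(G^{2} + 182 G\right) + \sqrt{G - 107 \sqrt{G}}}{5} = - \frac{G^{2} + \sqrt{G - 107 \sqrt{G}} + 182 G}{5} = - \frac{182 G}{5} - \frac{G^{2}}{5} - \frac{\sqrt{G - 107 \sqrt{G}}}{5}$)
$V{\left(\sqrt{-40 + 23} \right)} - A{\left(-146,32 \right)} = \left(- \frac{182 \sqrt{-40 + 23}}{5} - \frac{\left(\sqrt{-40 + 23}\right)^{2}}{5} - \frac{\sqrt{\sqrt{-40 + 23} - 107 \sqrt{\sqrt{-40 + 23}}}}{5}\right) - -146 = \left(- \frac{182 \sqrt{-17}}{5} - \frac{\left(\sqrt{-17}\right)^{2}}{5} - \frac{\sqrt{\sqrt{-17} - 107 \sqrt{\sqrt{-17}}}}{5}\right) + 146 = \left(- \frac{182 i \sqrt{17}}{5} - \frac{\left(i \sqrt{17}\right)^{2}}{5} - \frac{\sqrt{i \sqrt{17} - 107 \sqrt{i \sqrt{17}}}}{5}\right) + 146 = \left(- \frac{182 i \sqrt{17}}{5} - - \frac{17}{5} - \frac{\sqrt{i \sqrt{17} - 107 \sqrt[4]{17} \sqrt{i}}}{5}\right) + 146 = \left(- \frac{182 i \sqrt{17}}{5} + \frac{17}{5} - \frac{\sqrt{i \sqrt{17} - 107 \sqrt[4]{17} \sqrt{i}}}{5}\right) + 146 = \left(\frac{17}{5} - \frac{\sqrt{i \sqrt{17} - 107 \sqrt[4]{17} \sqrt{i}}}{5} - \frac{182 i \sqrt{17}}{5}\right) + 146 = \frac{747}{5} - \frac{\sqrt{i \sqrt{17} - 107 \sqrt[4]{17} \sqrt{i}}}{5} - \frac{182 i \sqrt{17}}{5}$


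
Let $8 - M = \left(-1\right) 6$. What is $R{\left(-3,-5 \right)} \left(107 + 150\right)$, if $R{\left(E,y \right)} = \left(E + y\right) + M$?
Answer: $1542$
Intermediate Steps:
$M = 14$ ($M = 8 - \left(-1\right) 6 = 8 - -6 = 8 + 6 = 14$)
$R{\left(E,y \right)} = 14 + E + y$ ($R{\left(E,y \right)} = \left(E + y\right) + 14 = 14 + E + y$)
$R{\left(-3,-5 \right)} \left(107 + 150\right) = \left(14 - 3 - 5\right) \left(107 + 150\right) = 6 \cdot 257 = 1542$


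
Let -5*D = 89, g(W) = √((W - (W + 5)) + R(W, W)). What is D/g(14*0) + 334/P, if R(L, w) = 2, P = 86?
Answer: 167/43 + 89*I*√3/15 ≈ 3.8837 + 10.277*I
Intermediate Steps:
g(W) = I*√3 (g(W) = √((W - (W + 5)) + 2) = √((W - (5 + W)) + 2) = √((W + (-5 - W)) + 2) = √(-5 + 2) = √(-3) = I*√3)
D = -89/5 (D = -⅕*89 = -89/5 ≈ -17.800)
D/g(14*0) + 334/P = -89*(-I*√3/3)/5 + 334/86 = -(-89)*I*√3/15 + 334*(1/86) = 89*I*√3/15 + 167/43 = 167/43 + 89*I*√3/15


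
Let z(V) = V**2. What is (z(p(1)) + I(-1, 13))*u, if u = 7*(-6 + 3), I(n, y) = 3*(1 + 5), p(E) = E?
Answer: -399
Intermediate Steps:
I(n, y) = 18 (I(n, y) = 3*6 = 18)
u = -21 (u = 7*(-3) = -21)
(z(p(1)) + I(-1, 13))*u = (1**2 + 18)*(-21) = (1 + 18)*(-21) = 19*(-21) = -399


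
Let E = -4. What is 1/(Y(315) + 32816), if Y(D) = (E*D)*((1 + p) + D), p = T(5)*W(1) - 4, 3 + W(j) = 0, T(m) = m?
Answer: -1/341404 ≈ -2.9291e-6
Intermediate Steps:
W(j) = -3 (W(j) = -3 + 0 = -3)
p = -19 (p = 5*(-3) - 4 = -15 - 4 = -19)
Y(D) = -4*D*(-18 + D) (Y(D) = (-4*D)*((1 - 19) + D) = (-4*D)*(-18 + D) = -4*D*(-18 + D))
1/(Y(315) + 32816) = 1/(4*315*(18 - 1*315) + 32816) = 1/(4*315*(18 - 315) + 32816) = 1/(4*315*(-297) + 32816) = 1/(-374220 + 32816) = 1/(-341404) = -1/341404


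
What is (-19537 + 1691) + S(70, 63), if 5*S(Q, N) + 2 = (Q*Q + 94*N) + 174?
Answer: -78236/5 ≈ -15647.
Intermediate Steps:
S(Q, N) = 172/5 + Q**2/5 + 94*N/5 (S(Q, N) = -2/5 + ((Q*Q + 94*N) + 174)/5 = -2/5 + ((Q**2 + 94*N) + 174)/5 = -2/5 + (174 + Q**2 + 94*N)/5 = -2/5 + (174/5 + Q**2/5 + 94*N/5) = 172/5 + Q**2/5 + 94*N/5)
(-19537 + 1691) + S(70, 63) = (-19537 + 1691) + (172/5 + (1/5)*70**2 + (94/5)*63) = -17846 + (172/5 + (1/5)*4900 + 5922/5) = -17846 + (172/5 + 980 + 5922/5) = -17846 + 10994/5 = -78236/5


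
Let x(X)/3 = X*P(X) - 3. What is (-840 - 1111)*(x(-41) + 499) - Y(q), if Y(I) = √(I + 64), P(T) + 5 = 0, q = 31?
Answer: -2155855 - √95 ≈ -2.1559e+6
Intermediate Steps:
P(T) = -5 (P(T) = -5 + 0 = -5)
Y(I) = √(64 + I)
x(X) = -9 - 15*X (x(X) = 3*(X*(-5) - 3) = 3*(-5*X - 3) = 3*(-3 - 5*X) = -9 - 15*X)
(-840 - 1111)*(x(-41) + 499) - Y(q) = (-840 - 1111)*((-9 - 15*(-41)) + 499) - √(64 + 31) = -1951*((-9 + 615) + 499) - √95 = -1951*(606 + 499) - √95 = -1951*1105 - √95 = -2155855 - √95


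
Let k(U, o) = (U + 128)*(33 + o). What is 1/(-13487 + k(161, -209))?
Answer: -1/64351 ≈ -1.5540e-5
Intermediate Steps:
k(U, o) = (33 + o)*(128 + U) (k(U, o) = (128 + U)*(33 + o) = (33 + o)*(128 + U))
1/(-13487 + k(161, -209)) = 1/(-13487 + (4224 + 33*161 + 128*(-209) + 161*(-209))) = 1/(-13487 + (4224 + 5313 - 26752 - 33649)) = 1/(-13487 - 50864) = 1/(-64351) = -1/64351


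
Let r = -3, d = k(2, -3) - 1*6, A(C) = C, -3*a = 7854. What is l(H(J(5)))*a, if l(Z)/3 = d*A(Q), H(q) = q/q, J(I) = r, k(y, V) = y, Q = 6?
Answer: 188496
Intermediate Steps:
a = -2618 (a = -⅓*7854 = -2618)
d = -4 (d = 2 - 1*6 = 2 - 6 = -4)
J(I) = -3
H(q) = 1
l(Z) = -72 (l(Z) = 3*(-4*6) = 3*(-24) = -72)
l(H(J(5)))*a = -72*(-2618) = 188496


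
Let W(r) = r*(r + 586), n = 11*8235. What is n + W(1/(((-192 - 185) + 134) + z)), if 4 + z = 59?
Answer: 3201526073/35344 ≈ 90582.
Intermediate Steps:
n = 90585
z = 55 (z = -4 + 59 = 55)
W(r) = r*(586 + r)
n + W(1/(((-192 - 185) + 134) + z)) = 90585 + (586 + 1/(((-192 - 185) + 134) + 55))/(((-192 - 185) + 134) + 55) = 90585 + (586 + 1/((-377 + 134) + 55))/((-377 + 134) + 55) = 90585 + (586 + 1/(-243 + 55))/(-243 + 55) = 90585 + (586 + 1/(-188))/(-188) = 90585 - (586 - 1/188)/188 = 90585 - 1/188*110167/188 = 90585 - 110167/35344 = 3201526073/35344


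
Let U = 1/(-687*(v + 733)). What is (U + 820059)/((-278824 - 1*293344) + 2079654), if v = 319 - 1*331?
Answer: 203098682146/373349258961 ≈ 0.54399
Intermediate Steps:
v = -12 (v = 319 - 331 = -12)
U = -1/495327 (U = 1/(-687*(-12 + 733)) = 1/(-687*721) = 1/(-495327) = -1/495327 ≈ -2.0189e-6)
(U + 820059)/((-278824 - 1*293344) + 2079654) = (-1/495327 + 820059)/((-278824 - 1*293344) + 2079654) = 406197364292/(495327*((-278824 - 293344) + 2079654)) = 406197364292/(495327*(-572168 + 2079654)) = (406197364292/495327)/1507486 = (406197364292/495327)*(1/1507486) = 203098682146/373349258961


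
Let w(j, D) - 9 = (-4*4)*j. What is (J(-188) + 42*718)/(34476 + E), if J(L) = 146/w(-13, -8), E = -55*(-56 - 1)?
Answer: 6543998/8161587 ≈ 0.80180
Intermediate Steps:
w(j, D) = 9 - 16*j (w(j, D) = 9 + (-4*4)*j = 9 - 16*j)
E = 3135 (E = -55*(-57) = 3135)
J(L) = 146/217 (J(L) = 146/(9 - 16*(-13)) = 146/(9 + 208) = 146/217)
(J(-188) + 42*718)/(34476 + E) = (146/217 + 42*718)/(34476 + 3135) = (146/217 + 30156)/37611 = (6543998/217)*(1/37611) = 6543998/8161587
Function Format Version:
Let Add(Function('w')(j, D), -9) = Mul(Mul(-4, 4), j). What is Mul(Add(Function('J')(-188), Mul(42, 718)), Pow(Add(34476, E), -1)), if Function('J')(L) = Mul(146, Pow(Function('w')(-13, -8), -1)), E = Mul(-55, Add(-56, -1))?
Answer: Rational(6543998, 8161587) ≈ 0.80180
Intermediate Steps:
Function('w')(j, D) = Add(9, Mul(-16, j)) (Function('w')(j, D) = Add(9, Mul(Mul(-4, 4), j)) = Add(9, Mul(-16, j)))
E = 3135 (E = Mul(-55, -57) = 3135)
Function('J')(L) = Rational(146, 217) (Function('J')(L) = Mul(146, Pow(Add(9, Mul(-16, -13)), -1)) = Mul(146, Pow(Add(9, 208), -1)) = Mul(146, Pow(217, -1)) = Mul(146, Rational(1, 217)) = Rational(146, 217))
Mul(Add(Function('J')(-188), Mul(42, 718)), Pow(Add(34476, E), -1)) = Mul(Add(Rational(146, 217), Mul(42, 718)), Pow(Add(34476, 3135), -1)) = Mul(Add(Rational(146, 217), 30156), Pow(37611, -1)) = Mul(Rational(6543998, 217), Rational(1, 37611)) = Rational(6543998, 8161587)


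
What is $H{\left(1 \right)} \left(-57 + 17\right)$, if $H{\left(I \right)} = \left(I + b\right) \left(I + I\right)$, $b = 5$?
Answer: $-480$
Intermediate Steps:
$H{\left(I \right)} = 2 I \left(5 + I\right)$ ($H{\left(I \right)} = \left(I + 5\right) \left(I + I\right) = \left(5 + I\right) 2 I = 2 I \left(5 + I\right)$)
$H{\left(1 \right)} \left(-57 + 17\right) = 2 \cdot 1 \left(5 + 1\right) \left(-57 + 17\right) = 2 \cdot 1 \cdot 6 \left(-40\right) = 12 \left(-40\right) = -480$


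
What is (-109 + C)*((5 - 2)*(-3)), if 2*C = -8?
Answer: 1017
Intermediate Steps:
C = -4 (C = (½)*(-8) = -4)
(-109 + C)*((5 - 2)*(-3)) = (-109 - 4)*((5 - 2)*(-3)) = -339*(-3) = -113*(-9) = 1017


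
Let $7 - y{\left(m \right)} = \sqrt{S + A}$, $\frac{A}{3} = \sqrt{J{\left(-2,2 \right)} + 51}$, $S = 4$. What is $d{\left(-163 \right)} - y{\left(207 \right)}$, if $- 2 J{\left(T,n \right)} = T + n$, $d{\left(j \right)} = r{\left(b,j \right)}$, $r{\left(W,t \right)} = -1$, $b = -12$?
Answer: $-8 + \sqrt{4 + 3 \sqrt{51}} \approx -2.9577$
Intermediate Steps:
$d{\left(j \right)} = -1$
$J{\left(T,n \right)} = - \frac{T}{2} - \frac{n}{2}$ ($J{\left(T,n \right)} = - \frac{T + n}{2} = - \frac{T}{2} - \frac{n}{2}$)
$A = 3 \sqrt{51}$ ($A = 3 \sqrt{\left(\left(- \frac{1}{2}\right) \left(-2\right) - 1\right) + 51} = 3 \sqrt{\left(1 - 1\right) + 51} = 3 \sqrt{0 + 51} = 3 \sqrt{51} \approx 21.424$)
$y{\left(m \right)} = 7 - \sqrt{4 + 3 \sqrt{51}}$
$d{\left(-163 \right)} - y{\left(207 \right)} = -1 - \left(7 - \sqrt{4 + 3 \sqrt{51}}\right) = -8 + \sqrt{4 + 3 \sqrt{51}}$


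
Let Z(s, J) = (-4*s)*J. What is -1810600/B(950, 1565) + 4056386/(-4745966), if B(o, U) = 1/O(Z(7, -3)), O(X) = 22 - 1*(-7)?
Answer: -124599169602393/2372983 ≈ -5.2507e+7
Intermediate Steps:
Z(s, J) = -4*J*s
O(X) = 29 (O(X) = 22 + 7 = 29)
B(o, U) = 1/29
-1810600/B(950, 1565) + 4056386/(-4745966) = -1810600/1/29 + 4056386/(-4745966) = -1810600*29 + 4056386*(-1/4745966) = -52507400 - 2028193/2372983 = -124599169602393/2372983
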